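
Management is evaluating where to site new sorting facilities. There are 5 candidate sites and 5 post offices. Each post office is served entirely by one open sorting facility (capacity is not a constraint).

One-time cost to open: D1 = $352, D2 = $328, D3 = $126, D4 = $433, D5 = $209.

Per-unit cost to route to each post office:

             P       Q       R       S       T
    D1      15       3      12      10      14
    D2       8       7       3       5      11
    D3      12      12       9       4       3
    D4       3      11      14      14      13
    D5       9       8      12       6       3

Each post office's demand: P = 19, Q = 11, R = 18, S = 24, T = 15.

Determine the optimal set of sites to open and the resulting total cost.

Open D3 only; minimum total cost 789.

For any fixed open set, each post office goes to its cheapest open site; total = fixed + service.
{D3}: P→D3 12·19=228, Q→D3 12·11=132, R→D3 9·18=162, S→D3 4·24=96, T→D3 3·15=45. Service 663; fixed 126; total 789.
{D5}: P→D5 9·19=171, Q→D5 8·11=88, R→D5 12·18=216, S→D5 6·24=144, T→D5 3·15=45. Service 664; fixed 209; total 873.
{D2, D3}: service 424 + fixed 454 = 878
{D1, D2, D3, D4, D5}: P→D4 3·19=57, Q→D1 3·11=33, R→D2 3·18=54, S→D3 4·24=96, T→D3 3·15=45. Service 285; fixed 1448; total 1733.
No other subset beats 789.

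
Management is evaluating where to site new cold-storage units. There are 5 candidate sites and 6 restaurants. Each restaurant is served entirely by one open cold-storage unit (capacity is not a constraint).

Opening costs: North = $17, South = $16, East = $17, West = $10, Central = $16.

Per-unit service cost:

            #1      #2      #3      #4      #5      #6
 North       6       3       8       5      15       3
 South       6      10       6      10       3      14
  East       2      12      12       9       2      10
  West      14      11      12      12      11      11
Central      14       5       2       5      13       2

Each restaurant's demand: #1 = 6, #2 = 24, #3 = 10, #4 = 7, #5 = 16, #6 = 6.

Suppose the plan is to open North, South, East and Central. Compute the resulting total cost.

Total cost: 249

Each restaurant is assigned to its cheapest site among the open ones.
{North, South, East, Central}: #1→East 2·6=12, #2→North 3·24=72, #3→Central 2·10=20, #4→North 5·7=35, #5→East 2·16=32, #6→Central 2·6=12. Service 183; fixed 66; total 249.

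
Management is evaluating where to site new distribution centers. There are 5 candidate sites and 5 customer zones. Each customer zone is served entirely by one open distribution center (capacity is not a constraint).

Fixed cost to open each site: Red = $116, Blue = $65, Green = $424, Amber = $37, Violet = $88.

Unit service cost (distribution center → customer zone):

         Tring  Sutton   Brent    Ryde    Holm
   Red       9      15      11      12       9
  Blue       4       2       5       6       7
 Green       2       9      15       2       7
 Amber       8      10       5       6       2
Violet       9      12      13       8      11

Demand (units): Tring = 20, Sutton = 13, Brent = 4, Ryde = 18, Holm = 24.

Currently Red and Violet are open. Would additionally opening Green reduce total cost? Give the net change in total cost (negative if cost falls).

Current service cost with {Red, Violet}: 740.
Adding Green: each customer zone re-picks its cheapest; new service cost 405, saving 335.
Extra fixed cost: 424. Net change = 424 − 335 = 89.
(Totals: 944 → 1033.)

No — net change +89 (cost rises by 89).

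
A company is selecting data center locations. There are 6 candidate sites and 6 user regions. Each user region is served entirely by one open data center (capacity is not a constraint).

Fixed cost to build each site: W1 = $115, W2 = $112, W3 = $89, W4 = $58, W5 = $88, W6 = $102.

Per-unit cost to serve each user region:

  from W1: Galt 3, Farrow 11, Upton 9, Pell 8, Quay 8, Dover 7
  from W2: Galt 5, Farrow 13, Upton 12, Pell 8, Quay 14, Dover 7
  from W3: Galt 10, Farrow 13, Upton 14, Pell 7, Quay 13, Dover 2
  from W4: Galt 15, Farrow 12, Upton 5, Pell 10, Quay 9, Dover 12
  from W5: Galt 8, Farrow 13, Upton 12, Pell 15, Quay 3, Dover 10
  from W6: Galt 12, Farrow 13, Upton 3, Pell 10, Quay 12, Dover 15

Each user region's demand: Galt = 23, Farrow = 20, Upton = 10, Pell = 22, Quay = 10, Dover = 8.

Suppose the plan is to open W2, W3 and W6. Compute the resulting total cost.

Total cost: 998

Each user region is assigned to its cheapest site among the open ones.
{W2, W3, W6}: Galt→W2 5·23=115, Farrow→W2 13·20=260, Upton→W6 3·10=30, Pell→W3 7·22=154, Quay→W6 12·10=120, Dover→W3 2·8=16. Service 695; fixed 303; total 998.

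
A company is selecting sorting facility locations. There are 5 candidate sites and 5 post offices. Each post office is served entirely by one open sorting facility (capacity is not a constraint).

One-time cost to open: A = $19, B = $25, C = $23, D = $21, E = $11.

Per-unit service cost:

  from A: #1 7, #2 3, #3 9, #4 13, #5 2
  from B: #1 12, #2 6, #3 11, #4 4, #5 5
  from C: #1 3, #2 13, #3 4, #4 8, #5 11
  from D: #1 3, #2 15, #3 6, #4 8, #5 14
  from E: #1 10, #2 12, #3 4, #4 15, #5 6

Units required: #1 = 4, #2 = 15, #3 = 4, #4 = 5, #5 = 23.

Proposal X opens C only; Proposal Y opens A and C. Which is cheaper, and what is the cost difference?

Proposal Y is cheaper by 338.

Proposal X: {C}: #1→C 3·4=12, #2→C 13·15=195, #3→C 4·4=16, #4→C 8·5=40, #5→C 11·23=253. Service 516; fixed 23; total 539.
Proposal Y: {A, C}: #1→C 3·4=12, #2→A 3·15=45, #3→C 4·4=16, #4→C 8·5=40, #5→A 2·23=46. Service 159; fixed 42; total 201.
Difference: |539 − 201| = 338.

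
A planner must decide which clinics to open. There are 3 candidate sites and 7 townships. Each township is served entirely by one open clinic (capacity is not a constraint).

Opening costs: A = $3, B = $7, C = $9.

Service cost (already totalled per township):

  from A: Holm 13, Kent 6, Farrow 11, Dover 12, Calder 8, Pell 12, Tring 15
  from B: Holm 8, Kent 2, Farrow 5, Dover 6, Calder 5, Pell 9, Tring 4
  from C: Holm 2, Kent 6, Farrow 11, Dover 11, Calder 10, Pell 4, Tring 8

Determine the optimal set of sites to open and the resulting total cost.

For any fixed open set, each township goes to its cheapest open site; total = fixed + service.
{B, C}: Holm→C 2, Kent→B 2, Farrow→B 5, Dover→B 6, Calder→B 5, Pell→C 4, Tring→B 4. Service 28; fixed 16; total 44.
{B}: Holm→B 8, Kent→B 2, Farrow→B 5, Dover→B 6, Calder→B 5, Pell→B 9, Tring→B 4. Service 39; fixed 7; total 46.
{A, B, C}: service 28 + fixed 19 = 47
{A}: service 77 + fixed 3 = 80
No other subset beats 44.

Open B and C; minimum total cost 44.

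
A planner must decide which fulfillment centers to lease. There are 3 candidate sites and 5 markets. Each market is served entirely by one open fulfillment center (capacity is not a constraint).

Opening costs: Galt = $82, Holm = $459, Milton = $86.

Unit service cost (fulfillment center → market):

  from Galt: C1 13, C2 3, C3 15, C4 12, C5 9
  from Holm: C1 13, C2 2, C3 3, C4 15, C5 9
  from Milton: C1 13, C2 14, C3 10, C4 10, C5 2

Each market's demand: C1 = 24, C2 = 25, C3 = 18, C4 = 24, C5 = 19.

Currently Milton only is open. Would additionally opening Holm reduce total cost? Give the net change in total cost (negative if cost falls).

No — net change +33 (cost rises by 33).

Current service cost with {Milton}: 1120.
Adding Holm: each market re-picks its cheapest; new service cost 694, saving 426.
Extra fixed cost: 459. Net change = 459 − 426 = 33.
(Totals: 1206 → 1239.)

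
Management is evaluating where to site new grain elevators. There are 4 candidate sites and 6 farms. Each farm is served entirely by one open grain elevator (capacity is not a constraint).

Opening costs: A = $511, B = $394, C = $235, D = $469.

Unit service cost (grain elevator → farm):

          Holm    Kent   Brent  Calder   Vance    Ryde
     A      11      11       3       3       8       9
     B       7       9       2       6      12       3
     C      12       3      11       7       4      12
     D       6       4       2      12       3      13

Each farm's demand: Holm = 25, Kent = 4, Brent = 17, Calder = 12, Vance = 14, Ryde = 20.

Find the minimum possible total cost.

Minimum total cost: 939

For any fixed open set, each farm goes to its cheapest open site; total = fixed + service.
{B}: Holm→B 7·25=175, Kent→B 9·4=36, Brent→B 2·17=34, Calder→B 6·12=72, Vance→B 12·14=168, Ryde→B 3·20=60. Service 545; fixed 394; total 939.
{B, C}: Holm→B 7·25=175, Kent→C 3·4=12, Brent→B 2·17=34, Calder→B 6·12=72, Vance→C 4·14=56, Ryde→B 3·20=60. Service 409; fixed 629; total 1038.
{C}: service 879 + fixed 235 = 1114
{A, B, C, D}: service 334 + fixed 1609 = 1943
(All 15 nonempty subsets were checked; B only is lowest.)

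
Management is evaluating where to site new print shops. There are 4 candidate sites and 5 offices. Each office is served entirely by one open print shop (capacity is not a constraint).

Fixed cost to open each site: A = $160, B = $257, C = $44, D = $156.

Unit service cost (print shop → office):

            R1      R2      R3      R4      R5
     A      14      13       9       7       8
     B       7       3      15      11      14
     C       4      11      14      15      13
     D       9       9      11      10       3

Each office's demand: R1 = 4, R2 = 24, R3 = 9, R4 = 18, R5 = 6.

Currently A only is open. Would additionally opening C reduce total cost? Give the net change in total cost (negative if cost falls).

Current service cost with {A}: 623.
Adding C: each office re-picks its cheapest; new service cost 535, saving 88.
Extra fixed cost: 44. Net change = 44 − 88 = -44.
(Totals: 783 → 739.)

Yes — net change −44 (cost falls by 44).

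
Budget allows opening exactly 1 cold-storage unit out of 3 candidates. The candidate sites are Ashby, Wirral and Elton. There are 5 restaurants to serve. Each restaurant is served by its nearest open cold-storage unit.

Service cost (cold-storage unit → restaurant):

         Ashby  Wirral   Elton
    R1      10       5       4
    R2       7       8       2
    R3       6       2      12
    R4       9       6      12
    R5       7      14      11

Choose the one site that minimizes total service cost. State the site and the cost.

With exactly 1 open, each restaurant uses its cheapest among the chosen.
{Wirral}: R1→Wirral 5, R2→Wirral 8, R3→Wirral 2, R4→Wirral 6, R5→Wirral 14. Service cost 35.
{Ashby}: service cost 39
{Elton}: service cost 41
Among all 3 size-1 choices, {Wirral} is lowest.

Choose Wirral only; total service cost 35.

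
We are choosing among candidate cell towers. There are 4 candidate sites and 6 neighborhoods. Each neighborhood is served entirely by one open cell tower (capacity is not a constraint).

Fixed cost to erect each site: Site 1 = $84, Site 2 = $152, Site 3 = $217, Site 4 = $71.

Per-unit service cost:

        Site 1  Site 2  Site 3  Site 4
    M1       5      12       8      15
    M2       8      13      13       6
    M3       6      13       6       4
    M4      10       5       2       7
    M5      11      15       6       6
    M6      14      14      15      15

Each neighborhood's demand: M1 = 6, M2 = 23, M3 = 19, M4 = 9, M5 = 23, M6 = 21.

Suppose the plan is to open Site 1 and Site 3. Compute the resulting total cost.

Total cost: 1079

Each neighborhood is assigned to its cheapest site among the open ones.
{Site 1, Site 3}: M1→Site 1 5·6=30, M2→Site 1 8·23=184, M3→Site 1 6·19=114, M4→Site 3 2·9=18, M5→Site 3 6·23=138, M6→Site 1 14·21=294. Service 778; fixed 301; total 1079.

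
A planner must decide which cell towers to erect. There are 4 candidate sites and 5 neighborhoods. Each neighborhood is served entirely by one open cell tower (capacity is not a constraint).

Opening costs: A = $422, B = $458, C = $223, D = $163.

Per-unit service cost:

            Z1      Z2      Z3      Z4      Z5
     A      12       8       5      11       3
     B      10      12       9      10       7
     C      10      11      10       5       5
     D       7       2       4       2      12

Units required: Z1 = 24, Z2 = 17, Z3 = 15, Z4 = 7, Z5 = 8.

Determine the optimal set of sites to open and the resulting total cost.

For any fixed open set, each neighborhood goes to its cheapest open site; total = fixed + service.
{D}: Z1→D 7·24=168, Z2→D 2·17=34, Z3→D 4·15=60, Z4→D 2·7=14, Z5→D 12·8=96. Service 372; fixed 163; total 535.
{C, D}: service 316 + fixed 386 = 702
{C}: service 652 + fixed 223 = 875
{A, B, C, D}: service 300 + fixed 1266 = 1566
No other subset beats 535.

Open D only; minimum total cost 535.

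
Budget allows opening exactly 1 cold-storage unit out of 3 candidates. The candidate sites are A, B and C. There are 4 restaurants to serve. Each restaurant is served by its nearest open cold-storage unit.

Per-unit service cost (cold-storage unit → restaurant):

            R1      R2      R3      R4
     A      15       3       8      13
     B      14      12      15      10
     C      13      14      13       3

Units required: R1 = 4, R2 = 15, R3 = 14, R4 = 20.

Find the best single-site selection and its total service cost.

Choose A only; total service cost 477.

With exactly 1 open, each restaurant uses its cheapest among the chosen.
{A}: R1→A 15·4=60, R2→A 3·15=45, R3→A 8·14=112, R4→A 13·20=260. Service cost 477.
{C}: service cost 504
{B}: service cost 646
Among all 3 size-1 choices, {A} is lowest.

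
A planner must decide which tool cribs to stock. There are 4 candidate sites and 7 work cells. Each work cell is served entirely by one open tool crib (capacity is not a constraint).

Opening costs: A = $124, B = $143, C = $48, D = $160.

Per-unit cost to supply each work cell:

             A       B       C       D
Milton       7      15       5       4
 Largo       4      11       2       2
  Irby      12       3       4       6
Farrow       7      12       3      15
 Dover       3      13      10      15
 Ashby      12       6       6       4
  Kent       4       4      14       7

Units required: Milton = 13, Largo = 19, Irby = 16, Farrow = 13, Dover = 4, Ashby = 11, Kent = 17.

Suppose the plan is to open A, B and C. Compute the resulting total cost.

Each work cell is assigned to its cheapest site among the open ones.
{A, B, C}: Milton→C 5·13=65, Largo→C 2·19=38, Irby→B 3·16=48, Farrow→C 3·13=39, Dover→A 3·4=12, Ashby→B 6·11=66, Kent→A 4·17=68. Service 336; fixed 315; total 651.

Total cost: 651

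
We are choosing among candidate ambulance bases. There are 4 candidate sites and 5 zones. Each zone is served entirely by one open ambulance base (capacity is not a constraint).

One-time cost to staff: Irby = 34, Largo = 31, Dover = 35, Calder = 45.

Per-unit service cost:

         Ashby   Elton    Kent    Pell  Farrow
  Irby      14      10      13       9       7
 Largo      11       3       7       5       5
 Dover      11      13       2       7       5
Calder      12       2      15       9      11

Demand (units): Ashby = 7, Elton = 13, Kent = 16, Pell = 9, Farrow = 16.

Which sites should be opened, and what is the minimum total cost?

For any fixed open set, each zone goes to its cheapest open site; total = fixed + service.
{Largo, Dover}: Ashby→Largo 11·7=77, Elton→Largo 3·13=39, Kent→Dover 2·16=32, Pell→Largo 5·9=45, Farrow→Largo 5·16=80. Service 273; fixed 66; total 339.
{Dover, Calder}: service 278 + fixed 80 = 358
{Largo, Dover, Calder}: service 260 + fixed 111 = 371
{Irby, Largo, Dover, Calder}: service 260 + fixed 145 = 405
No other subset beats 339.

Open Largo and Dover; minimum total cost 339.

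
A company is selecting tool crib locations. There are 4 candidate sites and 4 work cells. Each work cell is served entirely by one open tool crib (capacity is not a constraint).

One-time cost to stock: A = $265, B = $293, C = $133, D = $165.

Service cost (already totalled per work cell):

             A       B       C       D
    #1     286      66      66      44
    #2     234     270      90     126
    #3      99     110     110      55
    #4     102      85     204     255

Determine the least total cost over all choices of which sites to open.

Minimum total cost: 603

For any fixed open set, each work cell goes to its cheapest open site; total = fixed + service.
{C}: #1→C 66, #2→C 90, #3→C 110, #4→C 204. Service 470; fixed 133; total 603.
{D}: #1→D 44, #2→D 126, #3→D 55, #4→D 255. Service 480; fixed 165; total 645.
{C, D}: #1→D 44, #2→C 90, #3→D 55, #4→C 204. Service 393; fixed 298; total 691.
{A, B, C, D}: #1→D 44, #2→C 90, #3→D 55, #4→B 85. Service 274; fixed 856; total 1130.
No other subset beats 603.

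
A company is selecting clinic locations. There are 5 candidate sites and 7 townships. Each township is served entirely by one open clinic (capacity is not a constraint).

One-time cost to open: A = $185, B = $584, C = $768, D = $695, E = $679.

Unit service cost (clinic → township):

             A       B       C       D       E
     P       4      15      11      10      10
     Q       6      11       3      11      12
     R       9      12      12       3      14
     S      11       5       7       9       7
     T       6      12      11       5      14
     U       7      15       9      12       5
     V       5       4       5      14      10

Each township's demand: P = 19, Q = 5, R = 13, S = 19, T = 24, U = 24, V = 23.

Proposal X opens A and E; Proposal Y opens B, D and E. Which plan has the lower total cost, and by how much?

Proposal X is cheaper by 1070.

Proposal X: {A, E}: P→A 4·19=76, Q→A 6·5=30, R→A 9·13=117, S→E 7·19=133, T→A 6·24=144, U→E 5·24=120, V→A 5·23=115. Service 735; fixed 864; total 1599.
Proposal Y: {B, D, E}: P→D 10·19=190, Q→B 11·5=55, R→D 3·13=39, S→B 5·19=95, T→D 5·24=120, U→E 5·24=120, V→B 4·23=92. Service 711; fixed 1958; total 2669.
Difference: |1599 − 2669| = 1070.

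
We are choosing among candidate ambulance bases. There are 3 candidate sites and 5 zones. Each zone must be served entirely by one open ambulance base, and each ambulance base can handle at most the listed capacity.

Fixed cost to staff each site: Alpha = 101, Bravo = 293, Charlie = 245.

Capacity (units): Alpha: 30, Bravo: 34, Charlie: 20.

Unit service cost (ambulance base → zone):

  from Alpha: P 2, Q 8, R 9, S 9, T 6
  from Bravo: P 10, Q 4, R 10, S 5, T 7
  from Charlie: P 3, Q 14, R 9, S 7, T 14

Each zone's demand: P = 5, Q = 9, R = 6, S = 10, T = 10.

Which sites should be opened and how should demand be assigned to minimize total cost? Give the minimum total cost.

Open {Alpha, Bravo}: P→Alpha 2·5=10, Q→Bravo 4·9=36, R→Alpha 9·6=54, S→Bravo 5·10=50, T→Alpha 6·10=60.
Loads: Alpha carries 21/30, Bravo carries 19/34. Service 210; fixed 394; total 604.
Next best feasible plan costs 610.

Minimum total cost: 604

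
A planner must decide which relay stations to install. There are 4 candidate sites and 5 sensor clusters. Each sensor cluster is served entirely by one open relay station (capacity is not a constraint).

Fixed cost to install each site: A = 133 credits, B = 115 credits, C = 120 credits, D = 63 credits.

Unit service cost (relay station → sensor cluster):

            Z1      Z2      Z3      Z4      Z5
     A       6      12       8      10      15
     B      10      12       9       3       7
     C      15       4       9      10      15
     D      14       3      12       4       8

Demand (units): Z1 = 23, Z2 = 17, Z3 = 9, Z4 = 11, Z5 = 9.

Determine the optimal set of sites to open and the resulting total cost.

Open A and D; minimum total cost 573.

For any fixed open set, each sensor cluster goes to its cheapest open site; total = fixed + service.
{A, D}: Z1→A 6·23=138, Z2→D 3·17=51, Z3→A 8·9=72, Z4→D 4·11=44, Z5→D 8·9=72. Service 377; fixed 196; total 573.
{B, D}: service 458 + fixed 178 = 636
{D}: Z1→D 14·23=322, Z2→D 3·17=51, Z3→D 12·9=108, Z4→D 4·11=44, Z5→D 8·9=72. Service 597; fixed 63; total 660.
{A, B, C, D}: service 357 + fixed 431 = 788
(All 15 nonempty subsets were checked; A and D is lowest.)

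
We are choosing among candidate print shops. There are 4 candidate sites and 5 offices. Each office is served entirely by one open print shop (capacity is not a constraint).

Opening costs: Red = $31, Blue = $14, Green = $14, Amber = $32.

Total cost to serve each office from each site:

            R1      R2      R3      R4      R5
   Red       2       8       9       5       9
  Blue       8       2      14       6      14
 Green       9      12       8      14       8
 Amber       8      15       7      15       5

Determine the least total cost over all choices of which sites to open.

For any fixed open set, each office goes to its cheapest open site; total = fixed + service.
{Blue}: R1→Blue 8, R2→Blue 2, R3→Blue 14, R4→Blue 6, R5→Blue 14. Service 44; fixed 14; total 58.
{Blue, Green}: service 32 + fixed 28 = 60
{Red}: service 33 + fixed 31 = 64
{Red, Blue, Green, Amber}: R1→Red 2, R2→Blue 2, R3→Amber 7, R4→Red 5, R5→Amber 5. Service 21; fixed 91; total 112.
(All 15 nonempty subsets were checked; Blue only is lowest.)

Minimum total cost: 58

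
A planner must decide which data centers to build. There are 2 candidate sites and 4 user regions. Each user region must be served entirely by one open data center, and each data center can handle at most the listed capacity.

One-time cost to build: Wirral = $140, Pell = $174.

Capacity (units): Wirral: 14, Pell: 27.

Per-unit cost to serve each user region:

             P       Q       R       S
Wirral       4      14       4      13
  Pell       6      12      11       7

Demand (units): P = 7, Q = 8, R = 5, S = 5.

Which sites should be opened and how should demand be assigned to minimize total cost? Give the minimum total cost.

Minimum total cost: 402

Open {Pell}: P→Pell 6·7=42, Q→Pell 12·8=96, R→Pell 11·5=55, S→Pell 7·5=35.
Loads: Pell carries 25/27. Service 228; fixed 174; total 402.
Next best feasible plan costs 493.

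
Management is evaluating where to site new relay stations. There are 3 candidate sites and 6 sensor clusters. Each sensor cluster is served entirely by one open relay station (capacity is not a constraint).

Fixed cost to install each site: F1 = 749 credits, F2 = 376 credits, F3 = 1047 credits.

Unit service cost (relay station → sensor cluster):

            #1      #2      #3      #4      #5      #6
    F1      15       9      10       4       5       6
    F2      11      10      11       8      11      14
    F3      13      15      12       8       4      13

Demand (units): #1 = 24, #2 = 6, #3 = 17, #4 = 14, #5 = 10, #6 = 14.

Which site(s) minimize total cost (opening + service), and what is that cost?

Open F2 only; minimum total cost 1305.

For any fixed open set, each sensor cluster goes to its cheapest open site; total = fixed + service.
{F2}: #1→F2 11·24=264, #2→F2 10·6=60, #3→F2 11·17=187, #4→F2 8·14=112, #5→F2 11·10=110, #6→F2 14·14=196. Service 929; fixed 376; total 1305.
{F1}: #1→F1 15·24=360, #2→F1 9·6=54, #3→F1 10·17=170, #4→F1 4·14=56, #5→F1 5·10=50, #6→F1 6·14=84. Service 774; fixed 749; total 1523.
{F1, F2}: service 678 + fixed 1125 = 1803
{F1, F2, F3}: service 668 + fixed 2172 = 2840
No other subset beats 1305.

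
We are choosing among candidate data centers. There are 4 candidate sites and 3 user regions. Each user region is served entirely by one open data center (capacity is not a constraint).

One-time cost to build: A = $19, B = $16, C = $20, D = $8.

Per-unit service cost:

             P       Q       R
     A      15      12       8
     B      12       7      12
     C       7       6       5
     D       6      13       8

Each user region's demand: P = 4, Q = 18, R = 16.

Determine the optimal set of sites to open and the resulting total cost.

For any fixed open set, each user region goes to its cheapest open site; total = fixed + service.
{C}: P→C 7·4=28, Q→C 6·18=108, R→C 5·16=80. Service 216; fixed 20; total 236.
{C, D}: service 212 + fixed 28 = 240
{B, C}: P→C 7·4=28, Q→C 6·18=108, R→C 5·16=80. Service 216; fixed 36; total 252.
{A, B, C, D}: P→D 6·4=24, Q→C 6·18=108, R→C 5·16=80. Service 212; fixed 63; total 275.
No other subset beats 236.

Open C only; minimum total cost 236.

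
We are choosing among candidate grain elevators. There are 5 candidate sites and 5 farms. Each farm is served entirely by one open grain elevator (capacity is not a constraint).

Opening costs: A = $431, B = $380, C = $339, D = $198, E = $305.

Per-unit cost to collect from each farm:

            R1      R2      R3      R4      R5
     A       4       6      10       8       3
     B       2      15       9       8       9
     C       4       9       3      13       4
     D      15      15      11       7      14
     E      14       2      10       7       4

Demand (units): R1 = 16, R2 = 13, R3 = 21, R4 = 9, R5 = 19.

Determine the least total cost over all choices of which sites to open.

Minimum total cost: 776

For any fixed open set, each farm goes to its cheapest open site; total = fixed + service.
{C}: R1→C 4·16=64, R2→C 9·13=117, R3→C 3·21=63, R4→C 13·9=117, R5→C 4·19=76. Service 437; fixed 339; total 776.
{E}: R1→E 14·16=224, R2→E 2·13=26, R3→E 10·21=210, R4→E 7·9=63, R5→E 4·19=76. Service 599; fixed 305; total 904.
{A}: service 481 + fixed 431 = 912
{A, B, C, D, E}: R1→B 2·16=32, R2→E 2·13=26, R3→C 3·21=63, R4→D 7·9=63, R5→A 3·19=57. Service 241; fixed 1653; total 1894.
No other subset beats 776.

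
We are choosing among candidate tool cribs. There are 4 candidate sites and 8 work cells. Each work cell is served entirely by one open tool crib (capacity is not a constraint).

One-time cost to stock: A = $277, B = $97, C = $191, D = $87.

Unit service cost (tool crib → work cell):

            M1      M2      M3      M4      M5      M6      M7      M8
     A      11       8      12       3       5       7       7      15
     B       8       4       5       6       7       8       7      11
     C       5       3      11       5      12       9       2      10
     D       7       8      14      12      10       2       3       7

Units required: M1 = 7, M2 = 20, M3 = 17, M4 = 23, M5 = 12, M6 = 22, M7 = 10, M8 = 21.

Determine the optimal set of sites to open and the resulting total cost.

For any fixed open set, each work cell goes to its cheapest open site; total = fixed + service.
{B, D}: M1→D 7·7=49, M2→B 4·20=80, M3→B 5·17=85, M4→B 6·23=138, M5→B 7·12=84, M6→D 2·22=44, M7→D 3·10=30, M8→D 7·21=147. Service 657; fixed 184; total 841.
{B, C, D}: service 590 + fixed 375 = 965
{C, D}: M1→C 5·7=35, M2→C 3·20=60, M3→C 11·17=187, M4→C 5·23=115, M5→D 10·12=120, M6→D 2·22=44, M7→C 2·10=20, M8→D 7·21=147. Service 728; fixed 278; total 1006.
{A, B, C, D}: service 520 + fixed 652 = 1172
No other subset beats 841.

Open B and D; minimum total cost 841.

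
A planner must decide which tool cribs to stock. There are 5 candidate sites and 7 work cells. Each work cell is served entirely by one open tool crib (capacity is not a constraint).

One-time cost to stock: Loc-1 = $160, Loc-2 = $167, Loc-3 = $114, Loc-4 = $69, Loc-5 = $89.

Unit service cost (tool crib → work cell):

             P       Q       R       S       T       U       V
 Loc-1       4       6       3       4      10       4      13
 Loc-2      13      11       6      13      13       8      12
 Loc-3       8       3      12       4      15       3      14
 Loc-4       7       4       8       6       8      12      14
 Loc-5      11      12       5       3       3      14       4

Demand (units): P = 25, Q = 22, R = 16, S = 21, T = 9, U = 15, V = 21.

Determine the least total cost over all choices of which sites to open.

For any fixed open set, each work cell goes to its cheapest open site; total = fixed + service.
{Loc-1, Loc-5}: P→Loc-1 4·25=100, Q→Loc-1 6·22=132, R→Loc-1 3·16=48, S→Loc-5 3·21=63, T→Loc-5 3·9=27, U→Loc-1 4·15=60, V→Loc-5 4·21=84. Service 514; fixed 249; total 763.
{Loc-3, Loc-5}: service 565 + fixed 203 = 768
{Loc-1, Loc-4, Loc-5}: service 470 + fixed 318 = 788
{Loc-1, Loc-2, Loc-3, Loc-4, Loc-5}: service 433 + fixed 599 = 1032
No other subset beats 763.

Minimum total cost: 763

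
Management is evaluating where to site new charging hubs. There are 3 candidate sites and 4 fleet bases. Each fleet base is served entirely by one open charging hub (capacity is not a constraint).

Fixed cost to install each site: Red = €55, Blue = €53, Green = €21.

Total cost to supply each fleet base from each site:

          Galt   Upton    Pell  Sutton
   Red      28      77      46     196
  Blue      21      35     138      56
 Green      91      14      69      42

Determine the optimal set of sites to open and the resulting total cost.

Open Red and Green; minimum total cost 206.

For any fixed open set, each fleet base goes to its cheapest open site; total = fixed + service.
{Red, Green}: Galt→Red 28, Upton→Green 14, Pell→Red 46, Sutton→Green 42. Service 130; fixed 76; total 206.
{Blue, Green}: service 146 + fixed 74 = 220
{Green}: service 216 + fixed 21 = 237
{Red, Blue, Green}: service 123 + fixed 129 = 252
No other subset beats 206.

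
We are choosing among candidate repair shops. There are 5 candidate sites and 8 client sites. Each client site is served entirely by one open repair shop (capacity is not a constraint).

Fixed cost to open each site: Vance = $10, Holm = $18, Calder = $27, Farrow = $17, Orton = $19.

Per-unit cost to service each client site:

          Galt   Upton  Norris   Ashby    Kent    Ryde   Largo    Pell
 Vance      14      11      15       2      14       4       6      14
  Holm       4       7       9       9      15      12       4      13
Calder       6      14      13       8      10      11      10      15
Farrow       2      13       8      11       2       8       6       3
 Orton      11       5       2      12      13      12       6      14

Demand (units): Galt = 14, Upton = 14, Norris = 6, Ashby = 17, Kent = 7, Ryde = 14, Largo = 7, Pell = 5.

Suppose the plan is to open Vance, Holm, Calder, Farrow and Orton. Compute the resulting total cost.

Each client site is assigned to its cheapest site among the open ones.
{Vance, Holm, Calder, Farrow, Orton}: Galt→Farrow 2·14=28, Upton→Orton 5·14=70, Norris→Orton 2·6=12, Ashby→Vance 2·17=34, Kent→Farrow 2·7=14, Ryde→Vance 4·14=56, Largo→Holm 4·7=28, Pell→Farrow 3·5=15. Service 257; fixed 91; total 348.

Total cost: 348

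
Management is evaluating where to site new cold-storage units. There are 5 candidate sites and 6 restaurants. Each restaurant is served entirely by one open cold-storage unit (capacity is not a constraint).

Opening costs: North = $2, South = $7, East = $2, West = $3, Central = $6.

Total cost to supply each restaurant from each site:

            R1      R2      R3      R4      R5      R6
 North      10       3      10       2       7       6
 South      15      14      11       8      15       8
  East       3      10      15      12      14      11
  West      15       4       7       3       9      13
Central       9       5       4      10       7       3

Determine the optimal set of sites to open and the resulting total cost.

Open North, East and Central; minimum total cost 32.

For any fixed open set, each restaurant goes to its cheapest open site; total = fixed + service.
{North, East, Central}: R1→East 3, R2→North 3, R3→Central 4, R4→North 2, R5→North 7, R6→Central 3. Service 22; fixed 10; total 32.
{North, East}: service 31 + fixed 4 = 35
{North, East, West}: service 28 + fixed 7 = 35
{North, South, East, West, Central}: service 22 + fixed 20 = 42
No other subset beats 32.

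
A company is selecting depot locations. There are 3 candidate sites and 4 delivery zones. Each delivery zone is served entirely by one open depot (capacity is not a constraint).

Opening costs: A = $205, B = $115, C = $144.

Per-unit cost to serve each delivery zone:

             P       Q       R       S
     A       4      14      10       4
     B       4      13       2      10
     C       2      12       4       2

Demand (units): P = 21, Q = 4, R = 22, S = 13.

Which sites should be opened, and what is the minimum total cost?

Open C only; minimum total cost 348.

For any fixed open set, each delivery zone goes to its cheapest open site; total = fixed + service.
{C}: P→C 2·21=42, Q→C 12·4=48, R→C 4·22=88, S→C 2·13=26. Service 204; fixed 144; total 348.
{B, C}: P→C 2·21=42, Q→C 12·4=48, R→B 2·22=44, S→C 2·13=26. Service 160; fixed 259; total 419.
{B}: service 310 + fixed 115 = 425
{A, B, C}: P→C 2·21=42, Q→C 12·4=48, R→B 2·22=44, S→C 2·13=26. Service 160; fixed 464; total 624.
No other subset beats 348.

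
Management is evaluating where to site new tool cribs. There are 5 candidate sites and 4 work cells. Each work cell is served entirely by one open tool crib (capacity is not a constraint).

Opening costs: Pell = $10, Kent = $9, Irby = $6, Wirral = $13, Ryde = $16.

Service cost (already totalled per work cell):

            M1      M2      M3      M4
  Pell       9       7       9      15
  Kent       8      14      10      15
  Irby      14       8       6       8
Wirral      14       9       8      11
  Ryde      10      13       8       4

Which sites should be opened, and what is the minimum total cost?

Open Irby only; minimum total cost 42.

For any fixed open set, each work cell goes to its cheapest open site; total = fixed + service.
{Irby}: M1→Irby 14, M2→Irby 8, M3→Irby 6, M4→Irby 8. Service 36; fixed 6; total 42.
{Kent, Irby}: service 30 + fixed 15 = 45
{Pell, Irby}: M1→Pell 9, M2→Pell 7, M3→Irby 6, M4→Irby 8. Service 30; fixed 16; total 46.
{Pell, Kent, Irby, Wirral, Ryde}: service 25 + fixed 54 = 79
No other subset beats 42.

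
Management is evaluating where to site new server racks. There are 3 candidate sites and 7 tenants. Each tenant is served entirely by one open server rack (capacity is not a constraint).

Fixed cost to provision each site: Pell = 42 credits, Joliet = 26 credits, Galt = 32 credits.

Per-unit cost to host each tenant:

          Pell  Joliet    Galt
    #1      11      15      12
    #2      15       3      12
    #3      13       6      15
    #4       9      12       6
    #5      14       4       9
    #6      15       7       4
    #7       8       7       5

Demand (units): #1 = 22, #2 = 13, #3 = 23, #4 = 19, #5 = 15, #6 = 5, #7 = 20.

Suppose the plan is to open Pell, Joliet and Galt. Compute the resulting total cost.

Each tenant is assigned to its cheapest site among the open ones.
{Pell, Joliet, Galt}: #1→Pell 11·22=242, #2→Joliet 3·13=39, #3→Joliet 6·23=138, #4→Galt 6·19=114, #5→Joliet 4·15=60, #6→Galt 4·5=20, #7→Galt 5·20=100. Service 713; fixed 100; total 813.

Total cost: 813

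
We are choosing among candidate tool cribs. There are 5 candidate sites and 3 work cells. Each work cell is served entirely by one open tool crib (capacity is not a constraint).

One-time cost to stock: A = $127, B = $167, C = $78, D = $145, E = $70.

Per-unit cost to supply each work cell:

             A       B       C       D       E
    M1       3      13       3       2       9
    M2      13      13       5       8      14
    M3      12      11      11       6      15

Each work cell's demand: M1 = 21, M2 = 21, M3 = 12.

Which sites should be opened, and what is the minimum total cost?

Open C only; minimum total cost 378.

For any fixed open set, each work cell goes to its cheapest open site; total = fixed + service.
{C}: M1→C 3·21=63, M2→C 5·21=105, M3→C 11·12=132. Service 300; fixed 78; total 378.
{D}: M1→D 2·21=42, M2→D 8·21=168, M3→D 6·12=72. Service 282; fixed 145; total 427.
{C, D}: service 219 + fixed 223 = 442
{A, B, C, D, E}: M1→D 2·21=42, M2→C 5·21=105, M3→D 6·12=72. Service 219; fixed 587; total 806.
No other subset beats 378.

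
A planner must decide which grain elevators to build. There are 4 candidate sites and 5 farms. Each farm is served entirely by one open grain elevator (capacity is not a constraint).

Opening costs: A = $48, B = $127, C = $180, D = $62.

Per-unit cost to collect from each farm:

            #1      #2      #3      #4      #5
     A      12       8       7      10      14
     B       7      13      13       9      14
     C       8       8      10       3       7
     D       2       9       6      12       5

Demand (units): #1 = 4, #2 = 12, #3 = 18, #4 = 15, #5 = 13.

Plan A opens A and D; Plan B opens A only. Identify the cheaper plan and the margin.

Plan A: {A, D}: #1→D 2·4=8, #2→A 8·12=96, #3→D 6·18=108, #4→A 10·15=150, #5→D 5·13=65. Service 427; fixed 110; total 537.
Plan B: {A}: #1→A 12·4=48, #2→A 8·12=96, #3→A 7·18=126, #4→A 10·15=150, #5→A 14·13=182. Service 602; fixed 48; total 650.
Difference: |537 − 650| = 113.

Plan A is cheaper by 113.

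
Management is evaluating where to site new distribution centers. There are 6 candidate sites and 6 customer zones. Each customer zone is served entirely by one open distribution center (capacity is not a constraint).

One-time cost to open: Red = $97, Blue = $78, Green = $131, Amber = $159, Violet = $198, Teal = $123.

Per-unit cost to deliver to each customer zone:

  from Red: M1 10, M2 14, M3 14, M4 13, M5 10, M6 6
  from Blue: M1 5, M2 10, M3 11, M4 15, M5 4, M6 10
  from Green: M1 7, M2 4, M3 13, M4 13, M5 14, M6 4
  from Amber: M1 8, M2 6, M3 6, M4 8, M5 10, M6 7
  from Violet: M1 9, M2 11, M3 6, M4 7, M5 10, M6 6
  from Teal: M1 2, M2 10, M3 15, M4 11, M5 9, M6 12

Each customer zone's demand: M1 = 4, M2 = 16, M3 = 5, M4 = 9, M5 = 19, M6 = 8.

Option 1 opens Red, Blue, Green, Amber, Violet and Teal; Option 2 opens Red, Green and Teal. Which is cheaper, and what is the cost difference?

Option 2 is cheaper by 269.

Option 1: {Red, Blue, Green, Amber, Violet, Teal}: M1→Teal 2·4=8, M2→Green 4·16=64, M3→Amber 6·5=30, M4→Violet 7·9=63, M5→Blue 4·19=76, M6→Green 4·8=32. Service 273; fixed 786; total 1059.
Option 2: {Red, Green, Teal}: M1→Teal 2·4=8, M2→Green 4·16=64, M3→Green 13·5=65, M4→Teal 11·9=99, M5→Teal 9·19=171, M6→Green 4·8=32. Service 439; fixed 351; total 790.
Difference: |1059 − 790| = 269.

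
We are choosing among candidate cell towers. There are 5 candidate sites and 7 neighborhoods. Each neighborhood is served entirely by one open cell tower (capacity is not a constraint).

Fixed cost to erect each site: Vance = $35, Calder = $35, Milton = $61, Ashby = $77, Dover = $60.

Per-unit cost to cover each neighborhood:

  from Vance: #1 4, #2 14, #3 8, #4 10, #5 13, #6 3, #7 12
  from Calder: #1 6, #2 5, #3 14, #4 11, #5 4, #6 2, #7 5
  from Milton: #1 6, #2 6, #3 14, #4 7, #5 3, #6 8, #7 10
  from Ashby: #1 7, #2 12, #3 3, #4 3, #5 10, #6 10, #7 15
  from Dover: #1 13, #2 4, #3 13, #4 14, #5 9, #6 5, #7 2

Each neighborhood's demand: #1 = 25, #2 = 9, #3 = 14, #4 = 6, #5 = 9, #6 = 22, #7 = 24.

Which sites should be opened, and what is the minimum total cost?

For any fixed open set, each neighborhood goes to its cheapest open site; total = fixed + service.
{Vance, Calder, Ashby, Dover}: #1→Vance 4·25=100, #2→Dover 4·9=36, #3→Ashby 3·14=42, #4→Ashby 3·6=18, #5→Calder 4·9=36, #6→Calder 2·22=44, #7→Dover 2·24=48. Service 324; fixed 207; total 531.
{Calder, Ashby, Dover}: #1→Calder 6·25=150, #2→Dover 4·9=36, #3→Ashby 3·14=42, #4→Ashby 3·6=18, #5→Calder 4·9=36, #6→Calder 2·22=44, #7→Dover 2·24=48. Service 374; fixed 172; total 546.
{Vance, Calder, Ashby}: service 405 + fixed 147 = 552
{Vance, Calder, Milton, Ashby, Dover}: service 315 + fixed 268 = 583
No other subset beats 531.

Open Vance, Calder, Ashby and Dover; minimum total cost 531.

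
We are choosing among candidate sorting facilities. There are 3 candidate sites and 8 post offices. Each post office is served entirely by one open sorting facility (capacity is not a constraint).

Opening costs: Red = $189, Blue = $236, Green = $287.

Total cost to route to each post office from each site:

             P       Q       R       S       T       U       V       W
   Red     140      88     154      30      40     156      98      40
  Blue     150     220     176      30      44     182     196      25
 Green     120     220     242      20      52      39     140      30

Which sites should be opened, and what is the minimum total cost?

For any fixed open set, each post office goes to its cheapest open site; total = fixed + service.
{Red}: P→Red 140, Q→Red 88, R→Red 154, S→Red 30, T→Red 40, U→Red 156, V→Red 98, W→Red 40. Service 746; fixed 189; total 935.
{Red, Green}: service 589 + fixed 476 = 1065
{Green}: P→Green 120, Q→Green 220, R→Green 242, S→Green 20, T→Green 52, U→Green 39, V→Green 140, W→Green 30. Service 863; fixed 287; total 1150.
{Red, Blue, Green}: P→Green 120, Q→Red 88, R→Red 154, S→Green 20, T→Red 40, U→Green 39, V→Red 98, W→Blue 25. Service 584; fixed 712; total 1296.
No other subset beats 935.

Open Red only; minimum total cost 935.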